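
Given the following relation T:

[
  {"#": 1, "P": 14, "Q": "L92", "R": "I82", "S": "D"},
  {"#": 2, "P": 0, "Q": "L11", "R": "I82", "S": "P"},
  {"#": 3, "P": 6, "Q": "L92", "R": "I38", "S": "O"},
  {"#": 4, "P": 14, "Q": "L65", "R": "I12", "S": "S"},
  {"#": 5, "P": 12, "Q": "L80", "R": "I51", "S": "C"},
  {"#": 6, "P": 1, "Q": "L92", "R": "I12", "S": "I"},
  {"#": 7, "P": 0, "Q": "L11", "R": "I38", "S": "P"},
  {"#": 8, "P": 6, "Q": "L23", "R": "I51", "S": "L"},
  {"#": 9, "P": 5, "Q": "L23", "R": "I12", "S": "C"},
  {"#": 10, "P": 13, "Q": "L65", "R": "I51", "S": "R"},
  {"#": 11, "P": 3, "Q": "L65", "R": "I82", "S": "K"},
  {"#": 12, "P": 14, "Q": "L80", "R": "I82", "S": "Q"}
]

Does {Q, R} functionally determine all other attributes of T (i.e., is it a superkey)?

Yes

All 12 rows have distinct {Q, R} values, so {Q, R} → (all attributes) holds and {Q, R} is a superkey.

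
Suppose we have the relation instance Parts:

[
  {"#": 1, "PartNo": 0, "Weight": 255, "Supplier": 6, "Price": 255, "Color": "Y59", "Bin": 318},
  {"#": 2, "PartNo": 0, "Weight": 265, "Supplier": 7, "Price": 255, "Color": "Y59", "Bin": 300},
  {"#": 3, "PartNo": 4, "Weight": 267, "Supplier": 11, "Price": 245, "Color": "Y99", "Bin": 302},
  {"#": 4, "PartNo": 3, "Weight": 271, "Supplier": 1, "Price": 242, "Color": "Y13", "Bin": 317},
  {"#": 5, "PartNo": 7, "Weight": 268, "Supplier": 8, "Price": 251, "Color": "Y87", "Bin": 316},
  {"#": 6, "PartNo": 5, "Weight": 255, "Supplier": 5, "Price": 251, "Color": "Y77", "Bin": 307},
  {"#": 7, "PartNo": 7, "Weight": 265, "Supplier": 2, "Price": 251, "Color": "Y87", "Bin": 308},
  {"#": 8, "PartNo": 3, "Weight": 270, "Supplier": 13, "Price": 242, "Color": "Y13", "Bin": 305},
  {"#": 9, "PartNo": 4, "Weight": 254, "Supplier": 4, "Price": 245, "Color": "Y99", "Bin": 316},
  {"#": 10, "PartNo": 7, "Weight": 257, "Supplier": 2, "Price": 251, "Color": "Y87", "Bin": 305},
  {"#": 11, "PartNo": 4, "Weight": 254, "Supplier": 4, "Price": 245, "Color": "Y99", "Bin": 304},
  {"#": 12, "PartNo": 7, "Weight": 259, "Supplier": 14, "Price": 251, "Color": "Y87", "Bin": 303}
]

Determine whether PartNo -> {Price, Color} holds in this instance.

Yes

PartNo=0: rows 1, 2 → {Price,Color} = (255, Y59), (255, Y59) ✓
PartNo=4: rows 3, 9, 11 → {Price,Color} = (245, Y99), (245, Y99), (245, Y99) ✓
PartNo=3: rows 4, 8 → {Price,Color} = (242, Y13), (242, Y13) ✓
PartNo=7: rows 5, 7, 10, 12 → {Price,Color} = (251, Y87), (251, Y87), (251, Y87), (251, Y87) ✓
PartNo=5: row 6 → {Price,Color} = (251, Y77) ✓
Every PartNo value is associated with a single {Price, Color} value, so PartNo -> {Price, Color} holds.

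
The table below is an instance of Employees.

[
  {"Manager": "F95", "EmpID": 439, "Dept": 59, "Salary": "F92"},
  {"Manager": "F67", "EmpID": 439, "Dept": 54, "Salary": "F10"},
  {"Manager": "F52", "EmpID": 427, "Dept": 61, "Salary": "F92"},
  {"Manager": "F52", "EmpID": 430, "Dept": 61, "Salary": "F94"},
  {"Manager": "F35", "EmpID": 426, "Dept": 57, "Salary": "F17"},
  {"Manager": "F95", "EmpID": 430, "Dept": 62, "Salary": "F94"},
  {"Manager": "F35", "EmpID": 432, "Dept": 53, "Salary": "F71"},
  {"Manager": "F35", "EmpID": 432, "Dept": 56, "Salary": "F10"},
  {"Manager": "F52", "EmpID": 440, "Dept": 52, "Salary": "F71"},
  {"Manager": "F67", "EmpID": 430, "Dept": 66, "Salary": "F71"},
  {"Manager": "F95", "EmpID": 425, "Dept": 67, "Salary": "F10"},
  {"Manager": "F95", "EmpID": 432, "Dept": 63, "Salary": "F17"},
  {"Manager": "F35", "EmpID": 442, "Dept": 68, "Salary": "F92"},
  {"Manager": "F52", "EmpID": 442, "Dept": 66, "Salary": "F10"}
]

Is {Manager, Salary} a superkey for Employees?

Yes

All 14 rows have distinct {Manager, Salary} values, so {Manager, Salary} → (all attributes) holds and {Manager, Salary} is a superkey.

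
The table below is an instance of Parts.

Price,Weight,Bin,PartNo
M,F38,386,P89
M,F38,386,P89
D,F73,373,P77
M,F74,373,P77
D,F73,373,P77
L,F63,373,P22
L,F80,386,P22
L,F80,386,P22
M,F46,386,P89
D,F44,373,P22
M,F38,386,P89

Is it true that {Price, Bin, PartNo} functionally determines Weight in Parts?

(Price=M, Bin=386, PartNo=P89): 4 rows → Weight takes values {F38, F46} — violation
(Price=D, Bin=373, PartNo=P77): 2 rows → Weight = F73, F73 ✓
(Price=M, Bin=373, PartNo=P77): 1 row → Weight = F74 ✓
(Price=L, Bin=373, PartNo=P22): 1 row → Weight = F63 ✓
(Price=L, Bin=386, PartNo=P22): 2 rows → Weight = F80, F80 ✓
(Price=D, Bin=373, PartNo=P22): 1 row → Weight = F44 ✓
Two rows agree on {Price, Bin, PartNo} but differ on Weight, so {Price, Bin, PartNo} → Weight does not hold.

No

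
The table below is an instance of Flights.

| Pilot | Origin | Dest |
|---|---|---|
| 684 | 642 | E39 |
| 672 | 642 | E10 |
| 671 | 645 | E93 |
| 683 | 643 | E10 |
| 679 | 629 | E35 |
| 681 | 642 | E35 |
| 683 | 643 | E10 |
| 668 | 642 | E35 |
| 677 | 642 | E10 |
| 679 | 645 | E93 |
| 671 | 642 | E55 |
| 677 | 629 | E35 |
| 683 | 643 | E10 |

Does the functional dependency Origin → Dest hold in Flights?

No

Origin=642: 6 rows → Dest takes values {E39, E10, E35, E55} — violation
Origin=645: 2 rows → Dest = E93, E93 ✓
Origin=643: 3 rows → Dest = E10, E10, E10 ✓
Origin=629: 2 rows → Dest = E35, E35 ✓
Two rows agree on Origin but differ on Dest, so Origin → Dest does not hold.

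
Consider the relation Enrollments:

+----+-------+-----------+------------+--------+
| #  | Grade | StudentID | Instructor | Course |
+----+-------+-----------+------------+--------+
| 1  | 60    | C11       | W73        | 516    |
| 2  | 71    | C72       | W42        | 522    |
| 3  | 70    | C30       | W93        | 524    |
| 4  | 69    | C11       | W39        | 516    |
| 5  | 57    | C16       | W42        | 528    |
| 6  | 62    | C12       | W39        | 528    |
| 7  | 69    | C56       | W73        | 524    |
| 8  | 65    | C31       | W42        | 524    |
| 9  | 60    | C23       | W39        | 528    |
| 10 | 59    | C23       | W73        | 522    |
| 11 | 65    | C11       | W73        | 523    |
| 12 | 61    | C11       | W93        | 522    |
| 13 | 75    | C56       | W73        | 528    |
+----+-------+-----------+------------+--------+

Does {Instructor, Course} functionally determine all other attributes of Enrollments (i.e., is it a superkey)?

Rows 6 and 9 have the same {Instructor, Course} value (Instructor=W39, Course=528) but are distinct tuples, so {Instructor, Course} does not determine every attribute — not a superkey.

No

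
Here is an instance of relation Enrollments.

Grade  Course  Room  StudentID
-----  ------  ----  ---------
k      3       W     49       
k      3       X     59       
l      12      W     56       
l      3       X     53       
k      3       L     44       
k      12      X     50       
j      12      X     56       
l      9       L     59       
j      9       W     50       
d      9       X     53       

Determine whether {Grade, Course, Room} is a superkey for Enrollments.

Yes

All 10 rows have distinct {Grade, Course, Room} values, so {Grade, Course, Room} → (all attributes) holds and {Grade, Course, Room} is a superkey.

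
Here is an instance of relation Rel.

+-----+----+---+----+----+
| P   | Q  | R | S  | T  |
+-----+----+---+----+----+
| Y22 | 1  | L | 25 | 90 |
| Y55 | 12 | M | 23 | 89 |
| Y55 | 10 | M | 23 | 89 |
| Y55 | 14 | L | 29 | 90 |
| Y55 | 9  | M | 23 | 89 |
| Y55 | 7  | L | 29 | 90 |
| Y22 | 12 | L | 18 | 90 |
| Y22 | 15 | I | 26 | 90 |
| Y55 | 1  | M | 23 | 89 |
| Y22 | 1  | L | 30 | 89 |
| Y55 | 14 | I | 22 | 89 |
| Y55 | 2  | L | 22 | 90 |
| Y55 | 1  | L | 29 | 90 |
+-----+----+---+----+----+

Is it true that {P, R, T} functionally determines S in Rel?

(P=Y22, R=L, T=90): 2 rows → S takes values {25, 18} — violation
(P=Y55, R=M, T=89): 4 rows → S = 23, 23, 23, 23 ✓
(P=Y55, R=L, T=90): 4 rows → S takes values {29, 22} — violation
(P=Y22, R=I, T=90): 1 row → S = 26 ✓
(P=Y22, R=L, T=89): 1 row → S = 30 ✓
(P=Y55, R=I, T=89): 1 row → S = 22 ✓
Two rows agree on {P, R, T} but differ on S, so {P, R, T} -> S does not hold.

No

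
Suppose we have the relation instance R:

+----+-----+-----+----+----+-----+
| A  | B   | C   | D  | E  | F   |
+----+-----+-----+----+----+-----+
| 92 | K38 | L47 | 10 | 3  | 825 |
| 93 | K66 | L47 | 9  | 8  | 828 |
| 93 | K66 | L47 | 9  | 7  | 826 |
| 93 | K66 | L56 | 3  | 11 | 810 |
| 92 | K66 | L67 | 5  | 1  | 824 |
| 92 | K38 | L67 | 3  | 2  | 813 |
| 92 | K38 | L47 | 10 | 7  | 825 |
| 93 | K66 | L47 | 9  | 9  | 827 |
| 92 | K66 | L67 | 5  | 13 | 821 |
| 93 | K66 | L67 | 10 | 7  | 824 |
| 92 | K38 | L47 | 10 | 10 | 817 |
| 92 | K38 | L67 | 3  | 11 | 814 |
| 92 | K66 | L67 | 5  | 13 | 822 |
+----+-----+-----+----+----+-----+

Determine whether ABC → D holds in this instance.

Yes

(A=92, B=K38, C=L47): 3 rows → D = 10, 10, 10 ✓
(A=93, B=K66, C=L47): 3 rows → D = 9, 9, 9 ✓
(A=93, B=K66, C=L56): 1 row → D = 3 ✓
(A=92, B=K66, C=L67): 3 rows → D = 5, 5, 5 ✓
(A=92, B=K38, C=L67): 2 rows → D = 3, 3 ✓
(A=93, B=K66, C=L67): 1 row → D = 10 ✓
Every ABC value is associated with a single D value, so ABC → D holds.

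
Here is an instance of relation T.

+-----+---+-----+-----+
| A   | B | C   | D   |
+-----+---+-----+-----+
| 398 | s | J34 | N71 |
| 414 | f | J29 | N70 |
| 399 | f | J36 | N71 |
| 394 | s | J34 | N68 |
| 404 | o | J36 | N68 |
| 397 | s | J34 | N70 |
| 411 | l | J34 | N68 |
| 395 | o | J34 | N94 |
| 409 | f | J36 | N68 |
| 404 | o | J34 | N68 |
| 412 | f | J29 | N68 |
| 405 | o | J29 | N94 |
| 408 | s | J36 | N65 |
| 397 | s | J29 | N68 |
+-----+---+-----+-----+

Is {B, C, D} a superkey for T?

Yes

All 14 rows have distinct {B, C, D} values, so {B, C, D} → (all attributes) holds and {B, C, D} is a superkey.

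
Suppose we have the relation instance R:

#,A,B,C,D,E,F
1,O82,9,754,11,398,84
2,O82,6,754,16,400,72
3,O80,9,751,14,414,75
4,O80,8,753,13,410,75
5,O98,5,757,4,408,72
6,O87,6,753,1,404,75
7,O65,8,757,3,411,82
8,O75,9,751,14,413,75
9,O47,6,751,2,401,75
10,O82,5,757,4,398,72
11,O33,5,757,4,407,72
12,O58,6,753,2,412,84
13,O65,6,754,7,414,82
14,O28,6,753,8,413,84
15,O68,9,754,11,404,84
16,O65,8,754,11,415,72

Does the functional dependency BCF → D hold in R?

No

(B=9, C=754, F=84): rows 1, 15 → D = 11, 11 ✓
(B=6, C=754, F=72): row 2 → D = 16 ✓
(B=9, C=751, F=75): rows 3, 8 → D = 14, 14 ✓
(B=8, C=753, F=75): row 4 → D = 13 ✓
(B=5, C=757, F=72): rows 5, 10, 11 → D = 4, 4, 4 ✓
(B=6, C=753, F=75): row 6 → D = 1 ✓
(B=8, C=757, F=82): row 7 → D = 3 ✓
(B=6, C=751, F=75): row 9 → D = 2 ✓
(B=6, C=753, F=84): rows 12, 14 → D takes values {2, 8} — violation
(B=6, C=754, F=82): row 13 → D = 7 ✓
(B=8, C=754, F=72): row 16 → D = 11 ✓
Two rows agree on BCF but differ on D, so BCF → D does not hold.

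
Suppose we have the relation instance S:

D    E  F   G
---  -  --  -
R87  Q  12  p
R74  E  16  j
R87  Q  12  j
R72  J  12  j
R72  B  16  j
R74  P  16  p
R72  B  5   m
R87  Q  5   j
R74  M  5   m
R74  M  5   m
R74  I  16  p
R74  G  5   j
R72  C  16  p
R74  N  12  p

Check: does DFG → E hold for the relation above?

(D=R87, F=12, G=p): 1 row → E = Q ✓
(D=R74, F=16, G=j): 1 row → E = E ✓
(D=R87, F=12, G=j): 1 row → E = Q ✓
(D=R72, F=12, G=j): 1 row → E = J ✓
(D=R72, F=16, G=j): 1 row → E = B ✓
(D=R74, F=16, G=p): 2 rows → E takes values {P, I} — violation
(D=R72, F=5, G=m): 1 row → E = B ✓
(D=R87, F=5, G=j): 1 row → E = Q ✓
(D=R74, F=5, G=m): 2 rows → E = M, M ✓
(D=R74, F=5, G=j): 1 row → E = G ✓
(D=R72, F=16, G=p): 1 row → E = C ✓
(D=R74, F=12, G=p): 1 row → E = N ✓
Two rows agree on DFG but differ on E, so DFG → E does not hold.

No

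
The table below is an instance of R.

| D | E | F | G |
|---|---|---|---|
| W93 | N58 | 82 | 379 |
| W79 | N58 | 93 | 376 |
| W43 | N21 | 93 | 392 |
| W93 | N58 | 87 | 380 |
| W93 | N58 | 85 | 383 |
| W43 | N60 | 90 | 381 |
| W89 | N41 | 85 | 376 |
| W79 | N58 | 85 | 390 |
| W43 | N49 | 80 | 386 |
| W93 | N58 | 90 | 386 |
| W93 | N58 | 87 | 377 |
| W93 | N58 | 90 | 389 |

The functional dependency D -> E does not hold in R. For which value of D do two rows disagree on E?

W43

D=W93: 6 rows → E = N58, N58, N58, N58, N58, N58 ✓
D=W79: 2 rows → E = N58, N58 ✓
D=W43: 3 rows → E takes values {N21, N60, N49} — violation
D=W89: 1 row → E = N41 ✓
The only D value with inconsistent E is D=W43.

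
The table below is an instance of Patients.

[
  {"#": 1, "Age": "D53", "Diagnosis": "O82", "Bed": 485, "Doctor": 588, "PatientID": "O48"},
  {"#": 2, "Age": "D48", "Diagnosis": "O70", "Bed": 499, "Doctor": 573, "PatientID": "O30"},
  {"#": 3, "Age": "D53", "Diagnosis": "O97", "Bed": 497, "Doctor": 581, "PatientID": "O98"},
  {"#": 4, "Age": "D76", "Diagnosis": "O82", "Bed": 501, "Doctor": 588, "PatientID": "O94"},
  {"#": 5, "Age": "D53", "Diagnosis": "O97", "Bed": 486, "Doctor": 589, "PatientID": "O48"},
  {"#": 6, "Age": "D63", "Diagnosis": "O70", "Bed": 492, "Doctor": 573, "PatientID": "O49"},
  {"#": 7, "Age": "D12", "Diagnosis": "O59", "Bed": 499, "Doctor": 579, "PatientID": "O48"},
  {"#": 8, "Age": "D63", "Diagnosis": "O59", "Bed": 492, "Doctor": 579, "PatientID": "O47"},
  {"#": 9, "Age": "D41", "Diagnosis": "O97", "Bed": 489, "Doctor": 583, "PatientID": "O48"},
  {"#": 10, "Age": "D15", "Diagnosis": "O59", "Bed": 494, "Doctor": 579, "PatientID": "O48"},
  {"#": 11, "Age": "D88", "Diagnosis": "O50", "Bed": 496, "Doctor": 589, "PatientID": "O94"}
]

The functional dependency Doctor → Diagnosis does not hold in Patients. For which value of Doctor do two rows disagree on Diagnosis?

Doctor=588: rows 1, 4 → Diagnosis = O82, O82 ✓
Doctor=573: rows 2, 6 → Diagnosis = O70, O70 ✓
Doctor=581: row 3 → Diagnosis = O97 ✓
Doctor=589: rows 5, 11 → Diagnosis takes values {O97, O50} — violation
Doctor=579: rows 7, 8, 10 → Diagnosis = O59, O59, O59 ✓
Doctor=583: row 9 → Diagnosis = O97 ✓
The only Doctor value with inconsistent Diagnosis is Doctor=589.

589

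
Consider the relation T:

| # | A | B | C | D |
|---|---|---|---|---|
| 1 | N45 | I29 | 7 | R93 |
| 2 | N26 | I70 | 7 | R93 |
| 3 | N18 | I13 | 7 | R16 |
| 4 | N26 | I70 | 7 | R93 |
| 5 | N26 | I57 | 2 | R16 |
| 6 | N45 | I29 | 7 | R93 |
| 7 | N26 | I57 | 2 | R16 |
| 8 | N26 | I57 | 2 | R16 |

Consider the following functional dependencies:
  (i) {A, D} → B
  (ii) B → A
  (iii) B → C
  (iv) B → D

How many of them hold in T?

4

(i) {A, D} → B: every LHS value maps to a single RHS value — holds.
(ii) B → A: every LHS value maps to a single RHS value — holds.
(iii) B → C: every LHS value maps to a single RHS value — holds.
(iv) B → D: every LHS value maps to a single RHS value — holds.
4 of the 4 dependencies hold.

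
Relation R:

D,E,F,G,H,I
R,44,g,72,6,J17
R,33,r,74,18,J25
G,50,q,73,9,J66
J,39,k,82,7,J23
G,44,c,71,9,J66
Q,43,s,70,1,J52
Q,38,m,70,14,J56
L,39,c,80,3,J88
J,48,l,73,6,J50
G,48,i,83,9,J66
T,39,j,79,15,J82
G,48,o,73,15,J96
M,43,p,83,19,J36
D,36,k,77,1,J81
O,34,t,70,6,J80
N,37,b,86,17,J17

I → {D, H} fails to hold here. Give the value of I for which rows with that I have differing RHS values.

J17

I=J17: 2 rows → {D,H} takes values {(R, 6), (N, 17)} — violation
I=J25: 1 row → {D,H} = (R, 18) ✓
I=J66: 3 rows → {D,H} = (G, 9), (G, 9), (G, 9) ✓
I=J23: 1 row → {D,H} = (J, 7) ✓
I=J52: 1 row → {D,H} = (Q, 1) ✓
I=J56: 1 row → {D,H} = (Q, 14) ✓
I=J88: 1 row → {D,H} = (L, 3) ✓
I=J50: 1 row → {D,H} = (J, 6) ✓
I=J82: 1 row → {D,H} = (T, 15) ✓
I=J96: 1 row → {D,H} = (G, 15) ✓
I=J36: 1 row → {D,H} = (M, 19) ✓
I=J81: 1 row → {D,H} = (D, 1) ✓
I=J80: 1 row → {D,H} = (O, 6) ✓
The only I value with inconsistent RHS is I=J17.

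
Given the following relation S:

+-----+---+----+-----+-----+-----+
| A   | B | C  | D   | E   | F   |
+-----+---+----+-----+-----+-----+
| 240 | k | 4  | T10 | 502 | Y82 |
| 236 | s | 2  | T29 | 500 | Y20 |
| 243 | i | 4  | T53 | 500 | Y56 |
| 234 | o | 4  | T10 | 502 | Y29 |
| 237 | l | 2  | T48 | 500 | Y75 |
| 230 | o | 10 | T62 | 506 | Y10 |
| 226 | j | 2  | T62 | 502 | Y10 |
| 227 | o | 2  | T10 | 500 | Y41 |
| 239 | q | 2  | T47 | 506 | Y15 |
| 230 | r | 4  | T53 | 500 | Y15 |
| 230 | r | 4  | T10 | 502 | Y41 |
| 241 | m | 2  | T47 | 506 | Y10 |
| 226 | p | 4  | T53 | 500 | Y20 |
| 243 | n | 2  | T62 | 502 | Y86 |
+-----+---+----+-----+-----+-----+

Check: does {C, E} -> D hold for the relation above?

No

(C=4, E=502): 3 rows → D = T10, T10, T10 ✓
(C=2, E=500): 3 rows → D takes values {T29, T48, T10} — violation
(C=4, E=500): 3 rows → D = T53, T53, T53 ✓
(C=10, E=506): 1 row → D = T62 ✓
(C=2, E=502): 2 rows → D = T62, T62 ✓
(C=2, E=506): 2 rows → D = T47, T47 ✓
Two rows agree on {C, E} but differ on D, so {C, E} -> D does not hold.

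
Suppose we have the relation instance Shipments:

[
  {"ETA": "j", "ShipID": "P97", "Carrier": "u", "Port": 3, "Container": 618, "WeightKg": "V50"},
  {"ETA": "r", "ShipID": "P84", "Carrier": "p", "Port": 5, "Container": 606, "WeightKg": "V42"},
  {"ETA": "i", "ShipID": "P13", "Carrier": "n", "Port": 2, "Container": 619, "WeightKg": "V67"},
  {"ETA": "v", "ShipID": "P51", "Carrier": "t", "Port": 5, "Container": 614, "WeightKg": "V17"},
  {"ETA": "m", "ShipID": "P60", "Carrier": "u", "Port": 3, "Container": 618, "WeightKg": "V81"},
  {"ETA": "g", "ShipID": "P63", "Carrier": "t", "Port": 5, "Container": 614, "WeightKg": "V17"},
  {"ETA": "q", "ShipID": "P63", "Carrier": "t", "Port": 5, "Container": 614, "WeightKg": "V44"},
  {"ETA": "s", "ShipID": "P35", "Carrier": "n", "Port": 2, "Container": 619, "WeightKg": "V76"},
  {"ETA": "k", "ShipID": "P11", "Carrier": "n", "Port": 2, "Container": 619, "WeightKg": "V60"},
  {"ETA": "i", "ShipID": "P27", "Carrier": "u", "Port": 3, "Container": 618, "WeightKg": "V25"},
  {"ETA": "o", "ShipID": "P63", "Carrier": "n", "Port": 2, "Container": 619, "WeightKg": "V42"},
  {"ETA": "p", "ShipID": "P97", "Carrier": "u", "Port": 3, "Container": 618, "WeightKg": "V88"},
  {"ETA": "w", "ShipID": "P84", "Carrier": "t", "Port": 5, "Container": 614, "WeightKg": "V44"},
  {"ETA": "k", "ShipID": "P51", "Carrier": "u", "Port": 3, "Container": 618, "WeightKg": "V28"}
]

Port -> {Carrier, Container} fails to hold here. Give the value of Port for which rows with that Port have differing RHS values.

5

Port=3: 5 rows → {Carrier,Container} = (u, 618), (u, 618), (u, 618), (u, 618), (u, 618) ✓
Port=5: 5 rows → {Carrier,Container} takes values {(p, 606), (t, 614)} — violation
Port=2: 4 rows → {Carrier,Container} = (n, 619), (n, 619), (n, 619), (n, 619) ✓
The only Port value with inconsistent RHS is Port=5.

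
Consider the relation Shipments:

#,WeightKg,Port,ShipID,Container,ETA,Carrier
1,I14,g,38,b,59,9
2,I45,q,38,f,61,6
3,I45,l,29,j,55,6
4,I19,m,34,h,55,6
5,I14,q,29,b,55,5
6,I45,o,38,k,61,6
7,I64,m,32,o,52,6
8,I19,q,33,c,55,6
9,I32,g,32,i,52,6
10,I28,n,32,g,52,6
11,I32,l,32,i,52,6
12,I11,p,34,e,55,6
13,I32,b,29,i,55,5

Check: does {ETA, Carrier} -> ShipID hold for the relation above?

No

(ETA=59, Carrier=9): row 1 → ShipID = 38 ✓
(ETA=61, Carrier=6): rows 2, 6 → ShipID = 38, 38 ✓
(ETA=55, Carrier=6): rows 3, 4, 8, 12 → ShipID takes values {29, 34, 33} — violation
(ETA=55, Carrier=5): rows 5, 13 → ShipID = 29, 29 ✓
(ETA=52, Carrier=6): rows 7, 9, 10, 11 → ShipID = 32, 32, 32, 32 ✓
Two rows agree on {ETA, Carrier} but differ on ShipID, so {ETA, Carrier} -> ShipID does not hold.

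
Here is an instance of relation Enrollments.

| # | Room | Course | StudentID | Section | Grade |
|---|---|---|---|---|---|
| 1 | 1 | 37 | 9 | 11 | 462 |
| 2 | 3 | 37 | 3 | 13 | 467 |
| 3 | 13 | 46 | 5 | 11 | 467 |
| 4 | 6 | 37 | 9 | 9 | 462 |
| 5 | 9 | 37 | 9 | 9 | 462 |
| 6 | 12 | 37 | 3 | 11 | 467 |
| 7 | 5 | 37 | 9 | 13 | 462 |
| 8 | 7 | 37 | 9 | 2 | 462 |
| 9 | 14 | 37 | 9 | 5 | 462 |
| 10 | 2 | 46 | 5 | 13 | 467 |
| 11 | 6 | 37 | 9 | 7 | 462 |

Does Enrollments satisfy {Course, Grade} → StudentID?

Yes

(Course=37, Grade=462): rows 1, 4, 5, 7, 8, 9, 11 → StudentID = 9, 9, 9, 9, 9, 9, 9 ✓
(Course=37, Grade=467): rows 2, 6 → StudentID = 3, 3 ✓
(Course=46, Grade=467): rows 3, 10 → StudentID = 5, 5 ✓
Every {Course, Grade} value is associated with a single StudentID value, so {Course, Grade} → StudentID holds.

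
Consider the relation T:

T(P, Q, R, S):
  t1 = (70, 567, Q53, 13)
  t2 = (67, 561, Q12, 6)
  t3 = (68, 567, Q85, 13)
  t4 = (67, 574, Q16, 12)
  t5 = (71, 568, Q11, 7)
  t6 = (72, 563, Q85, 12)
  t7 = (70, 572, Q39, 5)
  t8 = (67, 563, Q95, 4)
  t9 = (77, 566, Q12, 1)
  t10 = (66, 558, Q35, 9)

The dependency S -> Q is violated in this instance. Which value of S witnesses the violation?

12

S=13: rows 1, 3 → Q = 567, 567 ✓
S=6: row 2 → Q = 561 ✓
S=12: rows 4, 6 → Q takes values {574, 563} — violation
S=7: row 5 → Q = 568 ✓
S=5: row 7 → Q = 572 ✓
S=4: row 8 → Q = 563 ✓
S=1: row 9 → Q = 566 ✓
S=9: row 10 → Q = 558 ✓
The only S value with inconsistent Q is S=12.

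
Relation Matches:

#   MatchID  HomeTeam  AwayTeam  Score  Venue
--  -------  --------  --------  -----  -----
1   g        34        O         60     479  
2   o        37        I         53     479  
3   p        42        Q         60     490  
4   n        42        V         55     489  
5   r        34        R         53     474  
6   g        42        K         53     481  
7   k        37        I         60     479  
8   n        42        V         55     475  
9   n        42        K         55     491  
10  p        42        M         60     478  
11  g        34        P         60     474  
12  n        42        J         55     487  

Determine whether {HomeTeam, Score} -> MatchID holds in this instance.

Yes

(HomeTeam=34, Score=60): rows 1, 11 → MatchID = g, g ✓
(HomeTeam=37, Score=53): row 2 → MatchID = o ✓
(HomeTeam=42, Score=60): rows 3, 10 → MatchID = p, p ✓
(HomeTeam=42, Score=55): rows 4, 8, 9, 12 → MatchID = n, n, n, n ✓
(HomeTeam=34, Score=53): row 5 → MatchID = r ✓
(HomeTeam=42, Score=53): row 6 → MatchID = g ✓
(HomeTeam=37, Score=60): row 7 → MatchID = k ✓
Every {HomeTeam, Score} value is associated with a single MatchID value, so {HomeTeam, Score} -> MatchID holds.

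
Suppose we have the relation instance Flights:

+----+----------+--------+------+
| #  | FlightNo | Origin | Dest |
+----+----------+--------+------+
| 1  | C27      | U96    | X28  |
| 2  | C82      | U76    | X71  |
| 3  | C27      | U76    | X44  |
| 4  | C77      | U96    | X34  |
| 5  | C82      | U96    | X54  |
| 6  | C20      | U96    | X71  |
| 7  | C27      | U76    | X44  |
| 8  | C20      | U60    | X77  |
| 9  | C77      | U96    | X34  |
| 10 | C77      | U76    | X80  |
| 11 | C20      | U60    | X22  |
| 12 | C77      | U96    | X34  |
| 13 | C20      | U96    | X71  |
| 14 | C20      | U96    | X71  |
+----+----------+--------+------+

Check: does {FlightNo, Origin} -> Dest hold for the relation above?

(FlightNo=C27, Origin=U96): row 1 → Dest = X28 ✓
(FlightNo=C82, Origin=U76): row 2 → Dest = X71 ✓
(FlightNo=C27, Origin=U76): rows 3, 7 → Dest = X44, X44 ✓
(FlightNo=C77, Origin=U96): rows 4, 9, 12 → Dest = X34, X34, X34 ✓
(FlightNo=C82, Origin=U96): row 5 → Dest = X54 ✓
(FlightNo=C20, Origin=U96): rows 6, 13, 14 → Dest = X71, X71, X71 ✓
(FlightNo=C20, Origin=U60): rows 8, 11 → Dest takes values {X77, X22} — violation
(FlightNo=C77, Origin=U76): row 10 → Dest = X80 ✓
Two rows agree on {FlightNo, Origin} but differ on Dest, so {FlightNo, Origin} -> Dest does not hold.

No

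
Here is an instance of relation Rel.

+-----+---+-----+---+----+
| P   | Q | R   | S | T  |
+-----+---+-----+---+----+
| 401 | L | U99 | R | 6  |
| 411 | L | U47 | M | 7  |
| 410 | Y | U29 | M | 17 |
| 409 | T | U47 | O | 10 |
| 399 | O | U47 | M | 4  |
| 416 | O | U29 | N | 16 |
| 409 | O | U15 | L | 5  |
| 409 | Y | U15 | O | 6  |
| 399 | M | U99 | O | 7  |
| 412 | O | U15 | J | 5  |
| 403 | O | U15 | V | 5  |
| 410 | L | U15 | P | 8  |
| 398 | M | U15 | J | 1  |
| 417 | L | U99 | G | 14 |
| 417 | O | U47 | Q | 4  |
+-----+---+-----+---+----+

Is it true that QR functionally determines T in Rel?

No

(Q=L, R=U99): 2 rows → T takes values {6, 14} — violation
(Q=L, R=U47): 1 row → T = 7 ✓
(Q=Y, R=U29): 1 row → T = 17 ✓
(Q=T, R=U47): 1 row → T = 10 ✓
(Q=O, R=U47): 2 rows → T = 4, 4 ✓
(Q=O, R=U29): 1 row → T = 16 ✓
(Q=O, R=U15): 3 rows → T = 5, 5, 5 ✓
(Q=Y, R=U15): 1 row → T = 6 ✓
(Q=M, R=U99): 1 row → T = 7 ✓
(Q=L, R=U15): 1 row → T = 8 ✓
(Q=M, R=U15): 1 row → T = 1 ✓
Two rows agree on QR but differ on T, so QR → T does not hold.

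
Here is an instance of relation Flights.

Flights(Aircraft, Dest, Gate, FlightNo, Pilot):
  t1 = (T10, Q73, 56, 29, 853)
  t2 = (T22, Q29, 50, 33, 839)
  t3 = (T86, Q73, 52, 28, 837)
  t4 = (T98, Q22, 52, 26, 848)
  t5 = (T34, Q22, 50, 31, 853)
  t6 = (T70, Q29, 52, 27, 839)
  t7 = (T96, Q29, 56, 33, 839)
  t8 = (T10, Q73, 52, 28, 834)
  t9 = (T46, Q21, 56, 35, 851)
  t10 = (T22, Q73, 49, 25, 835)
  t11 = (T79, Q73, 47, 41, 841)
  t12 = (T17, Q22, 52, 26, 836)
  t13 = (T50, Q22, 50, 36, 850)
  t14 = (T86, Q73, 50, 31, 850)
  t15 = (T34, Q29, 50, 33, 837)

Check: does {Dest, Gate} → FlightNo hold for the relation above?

(Dest=Q73, Gate=56): row 1 → FlightNo = 29 ✓
(Dest=Q29, Gate=50): rows 2, 15 → FlightNo = 33, 33 ✓
(Dest=Q73, Gate=52): rows 3, 8 → FlightNo = 28, 28 ✓
(Dest=Q22, Gate=52): rows 4, 12 → FlightNo = 26, 26 ✓
(Dest=Q22, Gate=50): rows 5, 13 → FlightNo takes values {31, 36} — violation
(Dest=Q29, Gate=52): row 6 → FlightNo = 27 ✓
(Dest=Q29, Gate=56): row 7 → FlightNo = 33 ✓
(Dest=Q21, Gate=56): row 9 → FlightNo = 35 ✓
(Dest=Q73, Gate=49): row 10 → FlightNo = 25 ✓
(Dest=Q73, Gate=47): row 11 → FlightNo = 41 ✓
(Dest=Q73, Gate=50): row 14 → FlightNo = 31 ✓
Two rows agree on {Dest, Gate} but differ on FlightNo, so {Dest, Gate} → FlightNo does not hold.

No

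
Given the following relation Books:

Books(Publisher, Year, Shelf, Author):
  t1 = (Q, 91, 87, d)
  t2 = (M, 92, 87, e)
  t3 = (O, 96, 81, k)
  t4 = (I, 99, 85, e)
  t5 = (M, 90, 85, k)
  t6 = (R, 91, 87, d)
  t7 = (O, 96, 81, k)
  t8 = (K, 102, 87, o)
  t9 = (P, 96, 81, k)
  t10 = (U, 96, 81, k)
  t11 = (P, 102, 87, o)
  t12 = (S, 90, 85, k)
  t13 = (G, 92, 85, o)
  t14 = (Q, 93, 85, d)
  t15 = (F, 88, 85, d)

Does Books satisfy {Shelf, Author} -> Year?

No

(Shelf=87, Author=d): rows 1, 6 → Year = 91, 91 ✓
(Shelf=87, Author=e): row 2 → Year = 92 ✓
(Shelf=81, Author=k): rows 3, 7, 9, 10 → Year = 96, 96, 96, 96 ✓
(Shelf=85, Author=e): row 4 → Year = 99 ✓
(Shelf=85, Author=k): rows 5, 12 → Year = 90, 90 ✓
(Shelf=87, Author=o): rows 8, 11 → Year = 102, 102 ✓
(Shelf=85, Author=o): row 13 → Year = 92 ✓
(Shelf=85, Author=d): rows 14, 15 → Year takes values {93, 88} — violation
Two rows agree on {Shelf, Author} but differ on Year, so {Shelf, Author} -> Year does not hold.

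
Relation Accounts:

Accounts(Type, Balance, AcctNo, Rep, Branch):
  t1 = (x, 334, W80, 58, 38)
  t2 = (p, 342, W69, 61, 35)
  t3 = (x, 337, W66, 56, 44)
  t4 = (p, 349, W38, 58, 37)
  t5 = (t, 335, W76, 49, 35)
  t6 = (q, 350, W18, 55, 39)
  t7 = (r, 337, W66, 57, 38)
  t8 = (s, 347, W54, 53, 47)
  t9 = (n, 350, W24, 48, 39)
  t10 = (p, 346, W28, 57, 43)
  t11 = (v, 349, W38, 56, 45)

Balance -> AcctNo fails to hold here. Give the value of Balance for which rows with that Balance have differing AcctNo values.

Balance=334: row 1 → AcctNo = W80 ✓
Balance=342: row 2 → AcctNo = W69 ✓
Balance=337: rows 3, 7 → AcctNo = W66, W66 ✓
Balance=349: rows 4, 11 → AcctNo = W38, W38 ✓
Balance=335: row 5 → AcctNo = W76 ✓
Balance=350: rows 6, 9 → AcctNo takes values {W18, W24} — violation
Balance=347: row 8 → AcctNo = W54 ✓
Balance=346: row 10 → AcctNo = W28 ✓
The only Balance value with inconsistent AcctNo is Balance=350.

350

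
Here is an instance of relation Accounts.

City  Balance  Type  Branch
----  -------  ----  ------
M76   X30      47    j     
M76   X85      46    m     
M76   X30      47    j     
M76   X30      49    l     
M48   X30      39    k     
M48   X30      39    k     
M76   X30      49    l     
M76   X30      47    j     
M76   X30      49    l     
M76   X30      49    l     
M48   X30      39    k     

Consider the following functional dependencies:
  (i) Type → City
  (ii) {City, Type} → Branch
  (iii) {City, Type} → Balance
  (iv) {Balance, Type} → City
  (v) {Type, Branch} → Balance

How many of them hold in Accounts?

5

(i) Type → City: every LHS value maps to a single RHS value — holds.
(ii) {City, Type} → Branch: every LHS value maps to a single RHS value — holds.
(iii) {City, Type} → Balance: every LHS value maps to a single RHS value — holds.
(iv) {Balance, Type} → City: every LHS value maps to a single RHS value — holds.
(v) {Type, Branch} → Balance: every LHS value maps to a single RHS value — holds.
5 of the 5 dependencies hold.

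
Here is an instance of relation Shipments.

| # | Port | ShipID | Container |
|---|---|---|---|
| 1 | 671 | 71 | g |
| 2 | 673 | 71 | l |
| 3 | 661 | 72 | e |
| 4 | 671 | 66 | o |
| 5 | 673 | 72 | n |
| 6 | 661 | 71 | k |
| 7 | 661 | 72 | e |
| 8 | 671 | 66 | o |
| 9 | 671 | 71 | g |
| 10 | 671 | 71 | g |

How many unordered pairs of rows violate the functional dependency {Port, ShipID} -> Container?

(Port=671, ShipID=71): all 3 rows agree on Container — 0 pairs.
(Port=661, ShipID=72): all 2 rows agree on Container — 0 pairs.
(Port=671, ShipID=66): all 2 rows agree on Container — 0 pairs.

0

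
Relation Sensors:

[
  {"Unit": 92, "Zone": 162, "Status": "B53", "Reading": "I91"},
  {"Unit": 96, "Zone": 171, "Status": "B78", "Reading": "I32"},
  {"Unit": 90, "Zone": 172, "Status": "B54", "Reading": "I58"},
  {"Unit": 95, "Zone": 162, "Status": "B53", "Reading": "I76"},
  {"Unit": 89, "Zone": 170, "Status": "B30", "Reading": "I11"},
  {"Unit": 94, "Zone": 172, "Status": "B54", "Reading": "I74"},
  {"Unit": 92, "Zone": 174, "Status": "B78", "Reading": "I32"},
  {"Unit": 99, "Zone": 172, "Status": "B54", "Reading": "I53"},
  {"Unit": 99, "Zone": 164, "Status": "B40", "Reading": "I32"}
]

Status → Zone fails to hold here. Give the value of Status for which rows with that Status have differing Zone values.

B78

Status=B53: 2 rows → Zone = 162, 162 ✓
Status=B78: 2 rows → Zone takes values {171, 174} — violation
Status=B54: 3 rows → Zone = 172, 172, 172 ✓
Status=B30: 1 row → Zone = 170 ✓
Status=B40: 1 row → Zone = 164 ✓
The only Status value with inconsistent Zone is Status=B78.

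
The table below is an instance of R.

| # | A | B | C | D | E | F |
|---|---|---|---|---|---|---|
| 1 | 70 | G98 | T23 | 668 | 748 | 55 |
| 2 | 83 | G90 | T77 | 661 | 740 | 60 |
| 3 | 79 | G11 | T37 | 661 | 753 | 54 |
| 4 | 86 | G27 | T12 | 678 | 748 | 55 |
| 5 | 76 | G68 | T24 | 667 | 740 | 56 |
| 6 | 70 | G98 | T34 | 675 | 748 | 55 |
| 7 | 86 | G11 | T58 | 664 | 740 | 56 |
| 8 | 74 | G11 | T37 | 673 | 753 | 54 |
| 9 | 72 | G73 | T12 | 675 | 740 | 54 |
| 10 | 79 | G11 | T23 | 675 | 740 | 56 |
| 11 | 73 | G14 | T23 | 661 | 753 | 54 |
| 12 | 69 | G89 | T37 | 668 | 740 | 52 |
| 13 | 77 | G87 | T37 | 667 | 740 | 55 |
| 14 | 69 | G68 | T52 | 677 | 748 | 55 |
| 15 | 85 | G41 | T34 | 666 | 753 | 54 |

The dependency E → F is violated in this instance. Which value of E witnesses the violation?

E=748: rows 1, 4, 6, 14 → F = 55, 55, 55, 55 ✓
E=740: rows 2, 5, 7, 9, 10, 12, 13 → F takes values {60, 56, 54, 52, 55} — violation
E=753: rows 3, 8, 11, 15 → F = 54, 54, 54, 54 ✓
The only E value with inconsistent F is E=740.

740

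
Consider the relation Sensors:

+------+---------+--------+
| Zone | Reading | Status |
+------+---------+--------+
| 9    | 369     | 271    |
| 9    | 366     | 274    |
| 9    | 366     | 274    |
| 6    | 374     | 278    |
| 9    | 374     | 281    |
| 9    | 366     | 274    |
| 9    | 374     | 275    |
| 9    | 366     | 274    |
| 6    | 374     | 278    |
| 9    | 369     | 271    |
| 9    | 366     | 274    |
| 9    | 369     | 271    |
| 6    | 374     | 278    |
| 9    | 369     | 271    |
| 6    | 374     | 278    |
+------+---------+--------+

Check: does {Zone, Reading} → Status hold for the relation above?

(Zone=9, Reading=369): 4 rows → Status = 271, 271, 271, 271 ✓
(Zone=9, Reading=366): 5 rows → Status = 274, 274, 274, 274, 274 ✓
(Zone=6, Reading=374): 4 rows → Status = 278, 278, 278, 278 ✓
(Zone=9, Reading=374): 2 rows → Status takes values {281, 275} — violation
Two rows agree on {Zone, Reading} but differ on Status, so {Zone, Reading} → Status does not hold.

No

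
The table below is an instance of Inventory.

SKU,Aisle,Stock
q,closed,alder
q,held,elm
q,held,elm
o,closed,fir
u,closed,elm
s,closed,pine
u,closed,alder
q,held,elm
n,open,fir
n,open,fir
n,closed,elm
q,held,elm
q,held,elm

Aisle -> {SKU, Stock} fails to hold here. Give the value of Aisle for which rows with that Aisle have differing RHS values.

closed

Aisle=closed: 6 rows → {SKU,Stock} takes values {(q, alder), (o, fir), (u, elm), (s, pine), (u, alder), (n, elm)} — violation
Aisle=held: 5 rows → {SKU,Stock} = (q, elm), (q, elm), (q, elm), (q, elm), (q, elm) ✓
Aisle=open: 2 rows → {SKU,Stock} = (n, fir), (n, fir) ✓
The only Aisle value with inconsistent RHS is Aisle=closed.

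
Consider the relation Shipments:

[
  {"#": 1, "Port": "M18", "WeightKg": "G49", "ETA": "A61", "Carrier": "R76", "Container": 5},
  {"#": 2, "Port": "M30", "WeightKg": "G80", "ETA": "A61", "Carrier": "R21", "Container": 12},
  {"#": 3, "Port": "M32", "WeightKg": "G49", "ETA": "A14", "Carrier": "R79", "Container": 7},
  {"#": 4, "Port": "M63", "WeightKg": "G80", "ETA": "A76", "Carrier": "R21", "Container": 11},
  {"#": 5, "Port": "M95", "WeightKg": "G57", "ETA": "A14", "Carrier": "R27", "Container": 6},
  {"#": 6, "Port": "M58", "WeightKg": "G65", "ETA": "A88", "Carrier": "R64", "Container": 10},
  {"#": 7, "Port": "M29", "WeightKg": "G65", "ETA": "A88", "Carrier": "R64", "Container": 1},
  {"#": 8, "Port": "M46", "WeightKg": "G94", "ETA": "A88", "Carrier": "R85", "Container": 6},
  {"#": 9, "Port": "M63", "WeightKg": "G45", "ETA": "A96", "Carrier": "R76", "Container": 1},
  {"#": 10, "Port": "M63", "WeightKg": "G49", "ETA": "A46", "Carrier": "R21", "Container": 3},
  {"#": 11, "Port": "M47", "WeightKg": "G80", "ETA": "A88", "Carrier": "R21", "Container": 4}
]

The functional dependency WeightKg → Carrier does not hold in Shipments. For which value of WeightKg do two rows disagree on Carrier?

WeightKg=G49: rows 1, 3, 10 → Carrier takes values {R76, R79, R21} — violation
WeightKg=G80: rows 2, 4, 11 → Carrier = R21, R21, R21 ✓
WeightKg=G57: row 5 → Carrier = R27 ✓
WeightKg=G65: rows 6, 7 → Carrier = R64, R64 ✓
WeightKg=G94: row 8 → Carrier = R85 ✓
WeightKg=G45: row 9 → Carrier = R76 ✓
The only WeightKg value with inconsistent Carrier is WeightKg=G49.

G49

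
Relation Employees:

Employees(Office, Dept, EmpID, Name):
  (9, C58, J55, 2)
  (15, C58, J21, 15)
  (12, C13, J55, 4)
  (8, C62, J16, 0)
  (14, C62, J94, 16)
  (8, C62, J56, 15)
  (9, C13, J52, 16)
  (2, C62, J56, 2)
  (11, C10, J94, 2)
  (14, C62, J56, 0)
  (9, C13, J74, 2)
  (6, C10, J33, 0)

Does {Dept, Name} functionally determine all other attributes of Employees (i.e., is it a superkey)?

Two distinct rows share (Dept=C62, Name=0), so {Dept, Name} does not determine every attribute — not a superkey.

No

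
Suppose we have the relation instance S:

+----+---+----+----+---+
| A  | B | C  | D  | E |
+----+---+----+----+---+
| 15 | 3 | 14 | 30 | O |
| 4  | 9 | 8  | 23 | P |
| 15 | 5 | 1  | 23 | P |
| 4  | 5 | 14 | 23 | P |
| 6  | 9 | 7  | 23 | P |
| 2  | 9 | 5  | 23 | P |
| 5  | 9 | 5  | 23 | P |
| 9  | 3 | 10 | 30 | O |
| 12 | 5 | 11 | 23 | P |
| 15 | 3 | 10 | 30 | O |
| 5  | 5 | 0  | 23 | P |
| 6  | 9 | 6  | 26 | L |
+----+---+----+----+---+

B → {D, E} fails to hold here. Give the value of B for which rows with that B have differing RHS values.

9

B=3: 3 rows → {D,E} = (30, O), (30, O), (30, O) ✓
B=9: 5 rows → {D,E} takes values {(23, P), (26, L)} — violation
B=5: 4 rows → {D,E} = (23, P), (23, P), (23, P), (23, P) ✓
The only B value with inconsistent RHS is B=9.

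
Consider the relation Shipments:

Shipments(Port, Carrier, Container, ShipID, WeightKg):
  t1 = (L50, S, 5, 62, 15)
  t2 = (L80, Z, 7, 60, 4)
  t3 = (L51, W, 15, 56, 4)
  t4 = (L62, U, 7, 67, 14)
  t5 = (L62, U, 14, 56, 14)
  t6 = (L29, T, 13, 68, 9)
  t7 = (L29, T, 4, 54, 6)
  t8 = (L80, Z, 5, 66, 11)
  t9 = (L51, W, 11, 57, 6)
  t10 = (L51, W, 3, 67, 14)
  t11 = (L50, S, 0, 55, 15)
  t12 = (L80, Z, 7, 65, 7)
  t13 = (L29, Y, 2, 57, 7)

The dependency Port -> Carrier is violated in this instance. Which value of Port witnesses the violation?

Port=L50: rows 1, 11 → Carrier = S, S ✓
Port=L80: rows 2, 8, 12 → Carrier = Z, Z, Z ✓
Port=L51: rows 3, 9, 10 → Carrier = W, W, W ✓
Port=L62: rows 4, 5 → Carrier = U, U ✓
Port=L29: rows 6, 7, 13 → Carrier takes values {T, Y} — violation
The only Port value with inconsistent Carrier is Port=L29.

L29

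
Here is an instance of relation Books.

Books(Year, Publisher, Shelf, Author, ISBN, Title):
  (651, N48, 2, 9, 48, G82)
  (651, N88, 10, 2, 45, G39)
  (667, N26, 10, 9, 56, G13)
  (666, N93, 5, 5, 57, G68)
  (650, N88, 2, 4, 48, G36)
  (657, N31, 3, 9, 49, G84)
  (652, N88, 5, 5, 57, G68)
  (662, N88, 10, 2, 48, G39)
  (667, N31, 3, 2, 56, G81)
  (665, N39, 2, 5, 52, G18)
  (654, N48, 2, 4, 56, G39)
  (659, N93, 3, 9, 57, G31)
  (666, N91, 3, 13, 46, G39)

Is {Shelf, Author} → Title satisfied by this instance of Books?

(Shelf=2, Author=9): 1 row → Title = G82 ✓
(Shelf=10, Author=2): 2 rows → Title = G39, G39 ✓
(Shelf=10, Author=9): 1 row → Title = G13 ✓
(Shelf=5, Author=5): 2 rows → Title = G68, G68 ✓
(Shelf=2, Author=4): 2 rows → Title takes values {G36, G39} — violation
(Shelf=3, Author=9): 2 rows → Title takes values {G84, G31} — violation
(Shelf=3, Author=2): 1 row → Title = G81 ✓
(Shelf=2, Author=5): 1 row → Title = G18 ✓
(Shelf=3, Author=13): 1 row → Title = G39 ✓
Two rows agree on {Shelf, Author} but differ on Title, so {Shelf, Author} → Title does not hold.

No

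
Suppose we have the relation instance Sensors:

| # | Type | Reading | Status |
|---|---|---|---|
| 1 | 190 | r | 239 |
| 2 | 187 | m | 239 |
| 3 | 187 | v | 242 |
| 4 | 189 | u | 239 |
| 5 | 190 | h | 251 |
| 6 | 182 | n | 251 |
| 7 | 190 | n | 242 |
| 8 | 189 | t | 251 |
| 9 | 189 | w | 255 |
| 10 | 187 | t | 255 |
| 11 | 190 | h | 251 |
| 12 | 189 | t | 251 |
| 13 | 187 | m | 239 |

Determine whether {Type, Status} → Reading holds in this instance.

(Type=190, Status=239): row 1 → Reading = r ✓
(Type=187, Status=239): rows 2, 13 → Reading = m, m ✓
(Type=187, Status=242): row 3 → Reading = v ✓
(Type=189, Status=239): row 4 → Reading = u ✓
(Type=190, Status=251): rows 5, 11 → Reading = h, h ✓
(Type=182, Status=251): row 6 → Reading = n ✓
(Type=190, Status=242): row 7 → Reading = n ✓
(Type=189, Status=251): rows 8, 12 → Reading = t, t ✓
(Type=189, Status=255): row 9 → Reading = w ✓
(Type=187, Status=255): row 10 → Reading = t ✓
Every {Type, Status} value is associated with a single Reading value, so {Type, Status} → Reading holds.

Yes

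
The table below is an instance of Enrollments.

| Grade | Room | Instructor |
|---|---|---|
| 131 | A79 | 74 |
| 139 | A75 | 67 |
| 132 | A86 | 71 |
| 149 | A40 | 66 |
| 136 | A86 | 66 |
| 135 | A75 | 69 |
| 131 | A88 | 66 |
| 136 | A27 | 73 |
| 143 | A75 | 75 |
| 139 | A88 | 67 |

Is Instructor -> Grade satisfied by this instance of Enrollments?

Instructor=74: 1 row → Grade = 131 ✓
Instructor=67: 2 rows → Grade = 139, 139 ✓
Instructor=71: 1 row → Grade = 132 ✓
Instructor=66: 3 rows → Grade takes values {149, 136, 131} — violation
Instructor=69: 1 row → Grade = 135 ✓
Instructor=73: 1 row → Grade = 136 ✓
Instructor=75: 1 row → Grade = 143 ✓
Two rows agree on Instructor but differ on Grade, so Instructor -> Grade does not hold.

No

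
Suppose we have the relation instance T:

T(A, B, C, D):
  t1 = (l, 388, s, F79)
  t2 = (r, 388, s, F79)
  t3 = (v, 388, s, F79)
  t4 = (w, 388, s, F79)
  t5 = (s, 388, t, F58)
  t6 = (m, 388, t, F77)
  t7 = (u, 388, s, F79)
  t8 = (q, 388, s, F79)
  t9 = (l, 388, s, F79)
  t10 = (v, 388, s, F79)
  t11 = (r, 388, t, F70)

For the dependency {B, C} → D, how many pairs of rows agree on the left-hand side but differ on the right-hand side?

3

(B=388, C=s): all 8 rows agree on D — 0 pairs.
(B=388, C=t): violating pairs (5,6), (5,11), (6,11) — 3 pairs.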